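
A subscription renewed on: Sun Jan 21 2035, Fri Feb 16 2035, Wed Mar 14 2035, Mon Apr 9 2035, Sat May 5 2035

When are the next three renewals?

Thu May 31 2035, Tue Jun 26 2035, Sun Jul 22 2035

Every event comes 26 days after the last (26, 26, 26, 26).
Sat May 5 2035 + 26 days = Thu May 31 2035.
Thu May 31 2035 + 26 days = Tue Jun 26 2035.
Tue Jun 26 2035 + 26 days = Sun Jul 22 2035.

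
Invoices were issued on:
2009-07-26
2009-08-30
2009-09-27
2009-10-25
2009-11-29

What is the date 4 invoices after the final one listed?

All Sundays; the gaps (35, 28, 28, 35) vary with month length.
This is the last Sunday of each month.
December 2009 ends with Sunday 2009-12-27.
January 2010 ends with Sunday 2010-01-31.
February 2010 ends with Sunday 2010-02-28.
March 2010 ends with Sunday 2010-03-28.

2010-03-28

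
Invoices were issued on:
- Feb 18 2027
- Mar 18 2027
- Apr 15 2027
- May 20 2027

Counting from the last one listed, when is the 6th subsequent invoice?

Nov 18 2027

All dates are Thursdays, 28, 28, 35 days apart.
Specifically, the 3rd Thursday of each month.
June 2027 — 3rd Thursday is Jun 17 2027.
July 2027 — 3rd Thursday is Jul 15 2027.
3rd Thursday of August 2027: Aug 19 2027.
3rd Thursday of September 2027: Sep 16 2027.
October 2027 — 3rd Thursday is Oct 21 2027.
November 2027 — 3rd Thursday is Nov 18 2027.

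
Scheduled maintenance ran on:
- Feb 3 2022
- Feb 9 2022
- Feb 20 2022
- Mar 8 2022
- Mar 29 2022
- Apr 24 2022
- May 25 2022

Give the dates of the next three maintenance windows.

Gaps: 6, 11, 16, 21, 26, 31 days — each gap is 5 larger than the previous one.
Next gap: 36 days. May 25 2022 + 36 days = Jun 30 2022.
Next gap: 41 days. Jun 30 2022 + 41 days = Aug 10 2022.
Next gap: 46 days. Aug 10 2022 + 46 days = Sep 25 2022.

Jun 30 2022, Aug 10 2022, Sep 25 2022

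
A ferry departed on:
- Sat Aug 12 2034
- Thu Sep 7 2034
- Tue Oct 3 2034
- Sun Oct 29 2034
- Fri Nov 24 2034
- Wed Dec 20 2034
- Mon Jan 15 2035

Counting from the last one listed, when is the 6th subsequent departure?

Every event comes 26 days after the last (26, 26, 26, 26, 26, 26).
Mon Jan 15 2035 + 26 days = Sat Feb 10 2035.
Sat Feb 10 2035 + 26 days = Thu Mar 8 2035.
Thu Mar 8 2035 + 26 days = Tue Apr 3 2035.
Tue Apr 3 2035 + 26 days = Sun Apr 29 2035.
Sun Apr 29 2035 + 26 days = Fri May 25 2035.
Fri May 25 2035 + 26 days = Wed Jun 20 2035.

Wed Jun 20 2035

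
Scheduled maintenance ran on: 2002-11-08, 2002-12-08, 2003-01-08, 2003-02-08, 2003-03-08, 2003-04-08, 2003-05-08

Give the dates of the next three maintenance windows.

2003-06-08, 2003-07-08, 2003-08-08

The day-of-month is always 8 (30, 31, 31, 28, 31, 30 days between events).
So this recurs on the 8th of each month.
Next: June 2003 → 2003-06-08.
July 2003: 2003-07-08.
August 2003: 2003-08-08.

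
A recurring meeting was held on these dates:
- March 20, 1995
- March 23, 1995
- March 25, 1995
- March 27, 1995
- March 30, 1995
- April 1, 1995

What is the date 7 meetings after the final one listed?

April 17, 1995

Gaps: 3, 2, 2, 3, 2 days — not constant, but cyclic with period 3.
The events fall on every Monday, Thursday and Saturday.
The following Monday is April 3, 1995.
Next Thursday: April 6, 1995.
Next Saturday: April 8, 1995.
The following Monday is April 10, 1995.
Next Thursday: April 13, 1995.
Next Saturday: April 15, 1995.
Next Monday: April 17, 1995.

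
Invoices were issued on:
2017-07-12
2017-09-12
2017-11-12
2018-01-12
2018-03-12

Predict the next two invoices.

2018-05-12, 2018-07-12

The day-of-month is always 12 (62, 61, 61, 59 days between events).
So this recurs on the 12th of every 2 months.
May 2018: 2018-05-12.
Next: July 2018 → 2018-07-12.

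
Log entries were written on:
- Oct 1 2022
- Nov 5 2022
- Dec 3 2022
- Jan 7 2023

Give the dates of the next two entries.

These are Saturdays at 28- or 35-day spacing (35, 28, 35).
The pattern: 1st Saturday of the month.
1st Saturday of February 2023: Feb 4 2023.
1st Saturday of March 2023: Mar 4 2023.

Feb 4 2023, Mar 4 2023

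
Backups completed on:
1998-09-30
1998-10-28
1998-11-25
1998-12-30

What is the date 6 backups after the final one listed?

These are Wednesdays with 28, 28, 35-day gaps.
Each is the final Wednesday of its month — 1998-09-30 is past the 28th, so '4th Wednesday' doesn't fit.
Last Wednesday of January 1999: 1999-01-27.
February 1999 ends with Wednesday 1999-02-24.
March 1999 ends with Wednesday 1999-03-31.
Last Wednesday of April 1999: 1999-04-28.
Last Wednesday of May 1999: 1999-05-26.
June 1999 ends with Wednesday 1999-06-30.

1999-06-30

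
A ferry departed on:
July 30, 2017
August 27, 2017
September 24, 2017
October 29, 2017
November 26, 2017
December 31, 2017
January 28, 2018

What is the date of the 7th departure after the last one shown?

All Sundays; the gaps (28, 28, 35, 28, 35, 28) vary with month length.
This is the last Sunday of each month.
Last Sunday of February 2018: February 25, 2018.
March 2018 ends with Sunday March 25, 2018.
Last Sunday of April 2018: April 29, 2018.
Last Sunday of May 2018: May 27, 2018.
June 2018 ends with Sunday June 24, 2018.
July 2018 ends with Sunday July 29, 2018.
August 2018 ends with Sunday August 26, 2018.

August 26, 2018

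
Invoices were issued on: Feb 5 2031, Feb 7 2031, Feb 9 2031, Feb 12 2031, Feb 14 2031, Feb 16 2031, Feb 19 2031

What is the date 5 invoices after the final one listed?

Mar 2 2031

Gaps: 2, 2, 3, 2, 2, 3 days — not constant, but cyclic with period 3.
The events fall on every Wednesday, Friday and Sunday.
The following Friday is Feb 21 2031.
The following Sunday is Feb 23 2031.
The following Wednesday is Feb 26 2031.
Next Friday: Feb 28 2031.
The following Sunday is Mar 2 2031.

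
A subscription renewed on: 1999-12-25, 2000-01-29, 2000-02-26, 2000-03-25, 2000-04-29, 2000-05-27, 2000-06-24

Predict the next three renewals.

2000-07-29, 2000-08-26, 2000-09-30

These are Saturdays with 35, 28, 28, 35, 28, 28-day gaps.
Each is the final Saturday of its month — 2000-01-29 is past the 28th, so '4th Saturday' doesn't fit.
Last Saturday of July 2000: 2000-07-29.
Last Saturday of August 2000: 2000-08-26.
September 2000 ends with Saturday 2000-09-30.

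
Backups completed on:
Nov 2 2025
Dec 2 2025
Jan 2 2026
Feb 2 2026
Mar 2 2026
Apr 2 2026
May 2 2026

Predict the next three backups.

The day-of-month is always 2 (30, 31, 31, 28, 31, 30 days between events).
So this recurs on the 2nd of each month.
Next: June 2026 → Jun 2 2026.
July 2026: Jul 2 2026.
August 2026: Aug 2 2026.

Jun 2 2026, Jul 2 2026, Aug 2 2026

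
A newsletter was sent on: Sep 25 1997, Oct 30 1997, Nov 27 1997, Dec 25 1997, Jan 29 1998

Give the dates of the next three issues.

All Thursdays; the gaps (35, 28, 28, 35) vary with month length.
This is the last Thursday of each month.
Last Thursday of February 1998: Feb 26 1998.
March 1998 ends with Thursday Mar 26 1998.
Last Thursday of April 1998: Apr 30 1998.

Feb 26 1998, Mar 26 1998, Apr 30 1998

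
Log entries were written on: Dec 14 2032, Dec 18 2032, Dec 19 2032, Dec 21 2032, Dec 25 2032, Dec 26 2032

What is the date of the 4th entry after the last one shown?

Gaps: 4, 1, 2, 4, 1 days — not constant, but cyclic with period 3.
The events fall on every Tuesday, Saturday and Sunday.
The following Tuesday is Dec 28 2032.
The following Saturday is Jan 1 2033.
Next Sunday: Jan 2 2033.
Next Tuesday: Jan 4 2033.

Jan 4 2033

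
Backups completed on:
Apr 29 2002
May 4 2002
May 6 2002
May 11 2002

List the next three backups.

May 13 2002, May 18 2002, May 20 2002

Every event lands on a Monday or Saturday (gaps cycle 5, 2, 5).
So the schedule is: every Monday and Saturday.
Next Monday: May 13 2002.
The following Saturday is May 18 2002.
The following Monday is May 20 2002.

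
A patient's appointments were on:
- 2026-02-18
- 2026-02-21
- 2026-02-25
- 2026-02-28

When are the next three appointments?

Every event lands on a Wednesday or Saturday (gaps cycle 3, 4, 3).
So the schedule is: every Wednesday and Saturday.
Next Wednesday: 2026-03-04.
The following Saturday is 2026-03-07.
Next Wednesday: 2026-03-11.

2026-03-04, 2026-03-07, 2026-03-11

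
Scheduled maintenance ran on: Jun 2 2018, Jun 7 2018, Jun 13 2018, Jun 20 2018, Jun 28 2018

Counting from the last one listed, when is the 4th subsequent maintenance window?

The spacing grows by 1 each time: 5, 6, 7, 8 days.
Next gap: 9 days. Jun 28 2018 + 9 days = Jul 7 2018.
Next gap: 10 days. Jul 7 2018 + 10 days = Jul 17 2018.
Next gap: 11 days. Jul 17 2018 + 11 days = Jul 28 2018.
Next gap: 12 days. Jul 28 2018 + 12 days = Aug 9 2018.

Aug 9 2018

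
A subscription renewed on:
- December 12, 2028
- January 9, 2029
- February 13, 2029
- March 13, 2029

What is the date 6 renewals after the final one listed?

These are Tuesdays at 28- or 35-day spacing (28, 35, 28).
The pattern: 2nd Tuesday of the month.
April 2029 — 2nd Tuesday is April 10, 2029.
May 2029 — 2nd Tuesday is May 8, 2029.
June 2029 — 2nd Tuesday is June 12, 2029.
2nd Tuesday of July 2029: July 10, 2029.
2nd Tuesday of August 2029: August 14, 2029.
September 2029 — 2nd Tuesday is September 11, 2029.

September 11, 2029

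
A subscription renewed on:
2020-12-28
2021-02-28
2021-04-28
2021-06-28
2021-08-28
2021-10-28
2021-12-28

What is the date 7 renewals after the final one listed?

Each date is the 28th; the gaps (62, 59, 61, 61, 61, 61) track the month lengths.
The rule is the 28th of every 2 months.
Next: February 2022 → 2022-02-28.
April 2022: 2022-04-28.
June 2022: 2022-06-28.
Next: August 2022 → 2022-08-28.
Next: October 2022 → 2022-10-28.
December 2022: 2022-12-28.
February 2023: 2023-02-28.

2023-02-28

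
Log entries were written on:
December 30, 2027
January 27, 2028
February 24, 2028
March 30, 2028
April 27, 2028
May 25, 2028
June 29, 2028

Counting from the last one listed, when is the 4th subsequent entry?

All Thursdays; the gaps (28, 28, 35, 28, 28, 35) vary with month length.
This is the last Thursday of each month.
Last Thursday of July 2028: July 27, 2028.
Last Thursday of August 2028: August 31, 2028.
September 2028 ends with Thursday September 28, 2028.
Last Thursday of October 2028: October 26, 2028.

October 26, 2028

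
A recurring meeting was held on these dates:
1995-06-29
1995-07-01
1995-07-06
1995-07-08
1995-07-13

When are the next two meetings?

Every event lands on a Thursday or Saturday (gaps cycle 2, 5, 2, 5).
So the schedule is: every Thursday and Saturday.
The following Saturday is 1995-07-15.
The following Thursday is 1995-07-20.

1995-07-15, 1995-07-20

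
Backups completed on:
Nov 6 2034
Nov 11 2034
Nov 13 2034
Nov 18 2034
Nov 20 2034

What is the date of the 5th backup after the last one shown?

Dec 9 2034

Every event lands on a Monday or Saturday (gaps cycle 5, 2, 5, 2).
So the schedule is: every Monday and Saturday.
The following Saturday is Nov 25 2034.
Next Monday: Nov 27 2034.
Next Saturday: Dec 2 2034.
The following Monday is Dec 4 2034.
The following Saturday is Dec 9 2034.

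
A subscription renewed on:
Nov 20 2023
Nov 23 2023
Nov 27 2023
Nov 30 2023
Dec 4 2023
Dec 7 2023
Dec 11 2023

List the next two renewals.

Dec 14 2023, Dec 18 2023

The gap pattern 3, 4, 3, 4, 3, 4 repeats every 2 events.
These are the Mondays and Thursdays of each week.
Next Thursday: Dec 14 2023.
The following Monday is Dec 18 2023.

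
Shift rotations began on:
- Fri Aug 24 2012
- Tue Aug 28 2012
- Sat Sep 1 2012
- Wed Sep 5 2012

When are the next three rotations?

The spacing is 4, 4, 4 days — always 4 days.
Wed Sep 5 2012 + 4 days = Sun Sep 9 2012.
Sun Sep 9 2012 + 4 days = Thu Sep 13 2012.
Thu Sep 13 2012 + 4 days = Mon Sep 17 2012.

Sun Sep 9 2012, Thu Sep 13 2012, Mon Sep 17 2012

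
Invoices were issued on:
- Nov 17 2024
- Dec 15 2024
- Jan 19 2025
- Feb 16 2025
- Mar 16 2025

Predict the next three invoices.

All dates are Sundays, 28, 35, 28, 28 days apart.
Specifically, the 3rd Sunday of each month.
3rd Sunday of April 2025: Apr 20 2025.
3rd Sunday of May 2025: May 18 2025.
3rd Sunday of June 2025: Jun 15 2025.

Apr 20 2025, May 18 2025, Jun 15 2025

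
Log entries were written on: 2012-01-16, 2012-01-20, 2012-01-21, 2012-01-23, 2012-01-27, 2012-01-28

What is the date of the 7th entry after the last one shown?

The gap pattern 4, 1, 2, 4, 1 repeats every 3 events.
These are the Mondays, Fridays and Saturdays of each week.
Next Monday: 2012-01-30.
The following Friday is 2012-02-03.
Next Saturday: 2012-02-04.
Next Monday: 2012-02-06.
Next Friday: 2012-02-10.
The following Saturday is 2012-02-11.
Next Monday: 2012-02-13.

2012-02-13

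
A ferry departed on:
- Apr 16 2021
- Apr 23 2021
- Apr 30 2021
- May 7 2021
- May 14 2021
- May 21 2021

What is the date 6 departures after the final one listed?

Every event comes 7 days after the last (7, 7, 7, 7, 7).
May 21 2021 + 7 days = May 28 2021.
May 28 2021 + 7 days = Jun 4 2021.
Jun 4 2021 + 7 days = Jun 11 2021.
Jun 11 2021 + 7 days = Jun 18 2021.
Jun 18 2021 + 7 days = Jun 25 2021.
Jun 25 2021 + 7 days = Jul 2 2021.

Jul 2 2021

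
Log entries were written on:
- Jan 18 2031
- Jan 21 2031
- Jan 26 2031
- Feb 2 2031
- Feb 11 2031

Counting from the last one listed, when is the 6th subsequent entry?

May 18 2031

Intervals are 3, 5, 7, 9 days — an arithmetic progression with common difference 2.
Next gap: 11 days. Feb 11 2031 + 11 days = Feb 22 2031.
Next gap: 13 days. Feb 22 2031 + 13 days = Mar 7 2031.
Next gap: 15 days. Mar 7 2031 + 15 days = Mar 22 2031.
Next gap: 17 days. Mar 22 2031 + 17 days = Apr 8 2031.
Next gap: 19 days. Apr 8 2031 + 19 days = Apr 27 2031.
Next gap: 21 days. Apr 27 2031 + 21 days = May 18 2031.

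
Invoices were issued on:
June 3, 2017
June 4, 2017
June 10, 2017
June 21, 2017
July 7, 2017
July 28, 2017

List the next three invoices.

August 23, 2017; September 23, 2017; October 29, 2017

Gaps: 1, 6, 11, 16, 21 days — each gap is 5 larger than the previous one.
Next gap: 26 days. July 28, 2017 + 26 days = August 23, 2017.
Next gap: 31 days. August 23, 2017 + 31 days = September 23, 2017.
Next gap: 36 days. September 23, 2017 + 36 days = October 29, 2017.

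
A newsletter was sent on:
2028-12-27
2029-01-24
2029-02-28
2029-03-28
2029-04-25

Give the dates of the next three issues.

These are Wednesdays at 28- or 35-day spacing (28, 35, 28, 28).
The pattern: 4th Wednesday of the month.
May 2029 — 4th Wednesday is 2029-05-23.
June 2029 — 4th Wednesday is 2029-06-27.
4th Wednesday of July 2029: 2029-07-25.

2029-05-23, 2029-06-27, 2029-07-25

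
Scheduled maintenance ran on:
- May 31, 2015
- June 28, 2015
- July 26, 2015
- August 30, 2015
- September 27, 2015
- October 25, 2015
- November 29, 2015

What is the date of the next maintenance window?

December 27, 2015

Every date is a Sunday; gaps 28, 28, 35, 28, 28, 35 days.
Each is the last Sunday of its month (at least one falls on the 29th or later, ruling out '4th Sunday').
December 2015 ends with Sunday December 27, 2015.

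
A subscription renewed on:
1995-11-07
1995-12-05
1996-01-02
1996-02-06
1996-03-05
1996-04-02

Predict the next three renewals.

These are Tuesdays at 28- or 35-day spacing (28, 28, 35, 28, 28).
The pattern: 1st Tuesday of the month.
May 1996 — 1st Tuesday is 1996-05-07.
June 1996 — 1st Tuesday is 1996-06-04.
1st Tuesday of July 1996: 1996-07-02.

1996-05-07, 1996-06-04, 1996-07-02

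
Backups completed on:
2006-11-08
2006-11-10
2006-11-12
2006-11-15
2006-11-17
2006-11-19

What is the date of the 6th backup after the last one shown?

2006-12-03

Gaps: 2, 2, 3, 2, 2 days — not constant, but cyclic with period 3.
The events fall on every Wednesday, Friday and Sunday.
Next Wednesday: 2006-11-22.
The following Friday is 2006-11-24.
Next Sunday: 2006-11-26.
Next Wednesday: 2006-11-29.
Next Friday: 2006-12-01.
The following Sunday is 2006-12-03.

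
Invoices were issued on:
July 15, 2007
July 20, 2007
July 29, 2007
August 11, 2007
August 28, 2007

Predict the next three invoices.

Intervals are 5, 9, 13, 17 days — an arithmetic progression with common difference 4.
Next gap: 21 days. August 28, 2007 + 21 days = September 18, 2007.
Next gap: 25 days. September 18, 2007 + 25 days = October 13, 2007.
Next gap: 29 days. October 13, 2007 + 29 days = November 11, 2007.

September 18, 2007; October 13, 2007; November 11, 2007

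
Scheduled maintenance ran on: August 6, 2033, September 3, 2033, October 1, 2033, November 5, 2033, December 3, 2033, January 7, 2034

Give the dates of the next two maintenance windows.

February 4, 2034; March 4, 2034

These are Saturdays at 28- or 35-day spacing (28, 28, 35, 28, 35).
The pattern: 1st Saturday of the month.
February 2034 — 1st Saturday is February 4, 2034.
March 2034 — 1st Saturday is March 4, 2034.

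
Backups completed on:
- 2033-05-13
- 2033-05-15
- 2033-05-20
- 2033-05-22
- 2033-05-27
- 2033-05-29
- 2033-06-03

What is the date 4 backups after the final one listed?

2033-06-17

Every event lands on a Friday or Sunday (gaps cycle 2, 5, 2, 5, 2, 5).
So the schedule is: every Friday and Sunday.
The following Sunday is 2033-06-05.
The following Friday is 2033-06-10.
The following Sunday is 2033-06-12.
Next Friday: 2033-06-17.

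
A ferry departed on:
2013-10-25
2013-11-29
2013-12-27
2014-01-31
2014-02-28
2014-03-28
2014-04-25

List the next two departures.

2014-05-30, 2014-06-27

These are Fridays with 35, 28, 35, 28, 28, 28-day gaps.
Each is the final Friday of its month — 2013-11-29 is past the 28th, so '4th Friday' doesn't fit.
May 2014 ends with Friday 2014-05-30.
Last Friday of June 2014: 2014-06-27.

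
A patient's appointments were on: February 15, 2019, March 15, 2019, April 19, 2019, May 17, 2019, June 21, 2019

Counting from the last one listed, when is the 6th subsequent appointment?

December 20, 2019

These are Fridays at 28- or 35-day spacing (28, 35, 28, 35).
The pattern: 3rd Friday of the month.
July 2019 — 3rd Friday is July 19, 2019.
August 2019 — 3rd Friday is August 16, 2019.
3rd Friday of September 2019: September 20, 2019.
October 2019 — 3rd Friday is October 18, 2019.
3rd Friday of November 2019: November 15, 2019.
3rd Friday of December 2019: December 20, 2019.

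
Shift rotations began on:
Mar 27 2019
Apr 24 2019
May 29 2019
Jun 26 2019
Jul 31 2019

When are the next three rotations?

All Wednesdays; the gaps (28, 35, 28, 35) vary with month length.
This is the last Wednesday of each month.
Last Wednesday of August 2019: Aug 28 2019.
September 2019 ends with Wednesday Sep 25 2019.
October 2019 ends with Wednesday Oct 30 2019.

Aug 28 2019, Sep 25 2019, Oct 30 2019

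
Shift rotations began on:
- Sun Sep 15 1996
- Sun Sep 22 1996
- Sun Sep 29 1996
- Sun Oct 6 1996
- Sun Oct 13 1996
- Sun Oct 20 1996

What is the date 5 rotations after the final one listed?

Sun Nov 24 1996

Gaps between consecutive events: 7, 7, 7, 7, 7 days — a constant 7-day interval.
Sun Oct 20 1996 + 7 days = Sun Oct 27 1996.
Sun Oct 27 1996 + 7 days = Sun Nov 3 1996.
Sun Nov 3 1996 + 7 days = Sun Nov 10 1996.
Sun Nov 10 1996 + 7 days = Sun Nov 17 1996.
Sun Nov 17 1996 + 7 days = Sun Nov 24 1996.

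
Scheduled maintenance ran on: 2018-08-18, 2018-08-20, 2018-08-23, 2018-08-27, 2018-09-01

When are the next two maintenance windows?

2018-09-07, 2018-09-14

Gaps: 2, 3, 4, 5 days — each gap is 1 larger than the previous one.
Next gap: 6 days. 2018-09-01 + 6 days = 2018-09-07.
Next gap: 7 days. 2018-09-07 + 7 days = 2018-09-14.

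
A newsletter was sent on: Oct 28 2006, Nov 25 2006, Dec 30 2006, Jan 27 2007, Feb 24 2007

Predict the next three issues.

Mar 31 2007, Apr 28 2007, May 26 2007

All Saturdays; the gaps (28, 35, 28, 28) vary with month length.
This is the last Saturday of each month.
Last Saturday of March 2007: Mar 31 2007.
Last Saturday of April 2007: Apr 28 2007.
Last Saturday of May 2007: May 26 2007.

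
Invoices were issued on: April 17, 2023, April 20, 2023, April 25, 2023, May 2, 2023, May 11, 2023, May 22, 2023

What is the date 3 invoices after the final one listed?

July 6, 2023

The spacing grows by 2 each time: 3, 5, 7, 9, 11 days.
Next gap: 13 days. May 22, 2023 + 13 days = June 4, 2023.
Next gap: 15 days. June 4, 2023 + 15 days = June 19, 2023.
Next gap: 17 days. June 19, 2023 + 17 days = July 6, 2023.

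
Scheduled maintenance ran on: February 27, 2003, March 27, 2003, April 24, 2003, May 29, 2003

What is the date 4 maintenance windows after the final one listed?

All Thursdays; the gaps (28, 28, 35) vary with month length.
This is the last Thursday of each month.
Last Thursday of June 2003: June 26, 2003.
July 2003 ends with Thursday July 31, 2003.
August 2003 ends with Thursday August 28, 2003.
Last Thursday of September 2003: September 25, 2003.

September 25, 2003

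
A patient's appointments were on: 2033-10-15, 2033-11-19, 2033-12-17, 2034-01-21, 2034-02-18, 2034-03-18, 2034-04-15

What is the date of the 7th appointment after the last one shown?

2034-11-18

Gaps: 35, 28, 35, 28, 28, 28 days — a mix of 28 and 35. Every date is a Saturday.
Each is the 3rd Saturday of its month.
May 2034 — 3rd Saturday is 2034-05-20.
June 2034 — 3rd Saturday is 2034-06-17.
July 2034 — 3rd Saturday is 2034-07-15.
August 2034 — 3rd Saturday is 2034-08-19.
3rd Saturday of September 2034: 2034-09-16.
October 2034 — 3rd Saturday is 2034-10-21.
November 2034 — 3rd Saturday is 2034-11-18.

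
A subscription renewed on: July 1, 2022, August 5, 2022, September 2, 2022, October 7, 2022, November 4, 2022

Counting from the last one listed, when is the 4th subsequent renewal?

These are Fridays at 28- or 35-day spacing (35, 28, 35, 28).
The pattern: 1st Friday of the month.
1st Friday of December 2022: December 2, 2022.
1st Friday of January 2023: January 6, 2023.
February 2023 — 1st Friday is February 3, 2023.
1st Friday of March 2023: March 3, 2023.

March 3, 2023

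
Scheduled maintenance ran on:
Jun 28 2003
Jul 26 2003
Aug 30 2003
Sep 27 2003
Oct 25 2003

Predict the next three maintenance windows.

Nov 29 2003, Dec 27 2003, Jan 31 2004

All Saturdays; the gaps (28, 35, 28, 28) vary with month length.
This is the last Saturday of each month.
Last Saturday of November 2003: Nov 29 2003.
Last Saturday of December 2003: Dec 27 2003.
January 2004 ends with Saturday Jan 31 2004.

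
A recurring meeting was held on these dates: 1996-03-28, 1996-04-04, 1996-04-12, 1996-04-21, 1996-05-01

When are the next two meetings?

1996-05-12, 1996-05-24

Gaps: 7, 8, 9, 10 days — each gap is 1 larger than the previous one.
Next gap: 11 days. 1996-05-01 + 11 days = 1996-05-12.
Next gap: 12 days. 1996-05-12 + 12 days = 1996-05-24.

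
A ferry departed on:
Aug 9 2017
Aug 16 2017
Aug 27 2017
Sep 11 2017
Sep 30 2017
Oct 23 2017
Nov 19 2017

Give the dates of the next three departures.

Dec 20 2017, Jan 24 2018, Mar 4 2018

Gaps: 7, 11, 15, 19, 23, 27 days — each gap is 4 larger than the previous one.
Next gap: 31 days. Nov 19 2017 + 31 days = Dec 20 2017.
Next gap: 35 days. Dec 20 2017 + 35 days = Jan 24 2018.
Next gap: 39 days. Jan 24 2018 + 39 days = Mar 4 2018.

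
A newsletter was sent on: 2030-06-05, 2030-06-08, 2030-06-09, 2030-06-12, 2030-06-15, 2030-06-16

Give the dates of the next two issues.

Every event lands on a Wednesday or Saturday or Sunday (gaps cycle 3, 1, 3, 3, 1).
So the schedule is: every Wednesday, Saturday and Sunday.
Next Wednesday: 2030-06-19.
The following Saturday is 2030-06-22.

2030-06-19, 2030-06-22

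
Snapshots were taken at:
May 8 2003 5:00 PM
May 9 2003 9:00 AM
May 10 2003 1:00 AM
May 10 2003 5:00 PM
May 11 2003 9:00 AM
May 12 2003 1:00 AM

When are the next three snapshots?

Spacing: 16, 16, 16, 16, 16 h — constant 16 h.
May 12 2003 1:00 AM + 16 h = May 12 2003 5:00 PM.
May 12 2003 5:00 PM + 16 h = May 13 2003 9:00 AM.
May 13 2003 9:00 AM + 16 h = May 14 2003 1:00 AM.

May 12 2003 5:00 PM, May 13 2003 9:00 AM, May 14 2003 1:00 AM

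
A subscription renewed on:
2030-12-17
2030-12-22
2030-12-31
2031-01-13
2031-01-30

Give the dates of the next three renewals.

Intervals are 5, 9, 13, 17 days — an arithmetic progression with common difference 4.
Next gap: 21 days. 2031-01-30 + 21 days = 2031-02-20.
Next gap: 25 days. 2031-02-20 + 25 days = 2031-03-17.
Next gap: 29 days. 2031-03-17 + 29 days = 2031-04-15.

2031-02-20, 2031-03-17, 2031-04-15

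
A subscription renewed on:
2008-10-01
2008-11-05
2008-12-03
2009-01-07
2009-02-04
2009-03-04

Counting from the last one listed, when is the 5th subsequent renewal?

All dates are Wednesdays, 35, 28, 35, 28, 28 days apart.
Specifically, the 1st Wednesday of each month.
1st Wednesday of April 2009: 2009-04-01.
1st Wednesday of May 2009: 2009-05-06.
1st Wednesday of June 2009: 2009-06-03.
1st Wednesday of July 2009: 2009-07-01.
August 2009 — 1st Wednesday is 2009-08-05.

2009-08-05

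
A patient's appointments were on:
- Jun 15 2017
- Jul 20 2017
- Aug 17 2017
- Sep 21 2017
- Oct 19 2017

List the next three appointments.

All dates are Thursdays, 35, 28, 35, 28 days apart.
Specifically, the 3rd Thursday of each month.
3rd Thursday of November 2017: Nov 16 2017.
3rd Thursday of December 2017: Dec 21 2017.
January 2018 — 3rd Thursday is Jan 18 2018.

Nov 16 2017, Dec 21 2017, Jan 18 2018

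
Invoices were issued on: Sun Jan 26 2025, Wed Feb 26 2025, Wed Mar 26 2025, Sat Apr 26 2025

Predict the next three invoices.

Gaps: 31, 28, 31 days — not constant. Every event is on the 26th of the month.
Pattern: the 26th of each month.
May 2025: Mon May 26 2025.
June 2025: Thu Jun 26 2025.
July 2025: Sat Jul 26 2025.

Mon May 26 2025, Thu Jun 26 2025, Sat Jul 26 2025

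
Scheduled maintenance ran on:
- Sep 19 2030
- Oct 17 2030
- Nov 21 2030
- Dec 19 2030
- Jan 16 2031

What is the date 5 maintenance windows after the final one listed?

Jun 19 2031

All dates are Thursdays, 28, 35, 28, 28 days apart.
Specifically, the 3rd Thursday of each month.
February 2031 — 3rd Thursday is Feb 20 2031.
March 2031 — 3rd Thursday is Mar 20 2031.
3rd Thursday of April 2031: Apr 17 2031.
3rd Thursday of May 2031: May 15 2031.
June 2031 — 3rd Thursday is Jun 19 2031.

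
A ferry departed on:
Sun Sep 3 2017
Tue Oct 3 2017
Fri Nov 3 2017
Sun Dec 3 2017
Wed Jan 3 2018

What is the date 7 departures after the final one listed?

Each date is the 3rd; the gaps (30, 31, 30, 31) track the month lengths.
The rule is the 3rd of each month.
February 2018: Sat Feb 3 2018.
March 2018: Sat Mar 3 2018.
Next: April 2018 → Tue Apr 3 2018.
Next: May 2018 → Thu May 3 2018.
Next: June 2018 → Sun Jun 3 2018.
Next: July 2018 → Tue Jul 3 2018.
August 2018: Fri Aug 3 2018.

Fri Aug 3 2018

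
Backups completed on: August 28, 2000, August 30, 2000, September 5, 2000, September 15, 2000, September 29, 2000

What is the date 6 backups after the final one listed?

Gaps: 2, 6, 10, 14 days — each gap is 4 larger than the previous one.
Next gap: 18 days. September 29, 2000 + 18 days = October 17, 2000.
Next gap: 22 days. October 17, 2000 + 22 days = November 8, 2000.
Next gap: 26 days. November 8, 2000 + 26 days = December 4, 2000.
Next gap: 30 days. December 4, 2000 + 30 days = January 3, 2001.
Next gap: 34 days. January 3, 2001 + 34 days = February 6, 2001.
Next gap: 38 days. February 6, 2001 + 38 days = March 16, 2001.

March 16, 2001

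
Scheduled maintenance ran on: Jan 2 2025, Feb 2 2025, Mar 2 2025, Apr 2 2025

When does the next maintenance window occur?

May 2 2025

Gaps: 31, 28, 31 days — not constant. Every event is on the 2nd of the month.
Pattern: the 2nd of each month.
Next: May 2025 → May 2 2025.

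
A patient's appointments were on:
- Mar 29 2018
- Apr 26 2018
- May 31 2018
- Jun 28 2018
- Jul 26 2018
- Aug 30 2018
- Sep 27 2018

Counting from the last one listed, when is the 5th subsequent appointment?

Every date is a Thursday; gaps 28, 35, 28, 28, 35, 28 days.
Each is the last Thursday of its month (at least one falls on the 29th or later, ruling out '4th Thursday').
October 2018 ends with Thursday Oct 25 2018.
Last Thursday of November 2018: Nov 29 2018.
Last Thursday of December 2018: Dec 27 2018.
Last Thursday of January 2019: Jan 31 2019.
February 2019 ends with Thursday Feb 28 2019.

Feb 28 2019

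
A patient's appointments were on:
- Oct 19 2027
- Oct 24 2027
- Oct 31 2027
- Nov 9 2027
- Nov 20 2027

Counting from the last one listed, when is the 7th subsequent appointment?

Gaps: 5, 7, 9, 11 days — each gap is 2 larger than the previous one.
Next gap: 13 days. Nov 20 2027 + 13 days = Dec 3 2027.
Next gap: 15 days. Dec 3 2027 + 15 days = Dec 18 2027.
Next gap: 17 days. Dec 18 2027 + 17 days = Jan 4 2028.
Next gap: 19 days. Jan 4 2028 + 19 days = Jan 23 2028.
Next gap: 21 days. Jan 23 2028 + 21 days = Feb 13 2028.
Next gap: 23 days. Feb 13 2028 + 23 days = Mar 7 2028.
Next gap: 25 days. Mar 7 2028 + 25 days = Apr 1 2028.

Apr 1 2028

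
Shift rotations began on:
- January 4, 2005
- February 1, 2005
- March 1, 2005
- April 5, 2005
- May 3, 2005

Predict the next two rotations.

June 7, 2005; July 5, 2005

Gaps: 28, 28, 35, 28 days — a mix of 28 and 35. Every date is a Tuesday.
Each is the 1st Tuesday of its month.
1st Tuesday of June 2005: June 7, 2005.
1st Tuesday of July 2005: July 5, 2005.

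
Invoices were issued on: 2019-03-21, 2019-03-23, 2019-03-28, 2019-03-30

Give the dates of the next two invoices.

The gap pattern 2, 5, 2 repeats every 2 events.
These are the Thursdays and Saturdays of each week.
The following Thursday is 2019-04-04.
Next Saturday: 2019-04-06.

2019-04-04, 2019-04-06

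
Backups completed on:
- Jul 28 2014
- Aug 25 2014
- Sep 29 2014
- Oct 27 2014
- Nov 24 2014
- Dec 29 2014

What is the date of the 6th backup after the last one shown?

Jun 29 2015

These are Mondays with 28, 35, 28, 28, 35-day gaps.
Each is the final Monday of its month — Sep 29 2014 is past the 28th, so '4th Monday' doesn't fit.
January 2015 ends with Monday Jan 26 2015.
February 2015 ends with Monday Feb 23 2015.
March 2015 ends with Monday Mar 30 2015.
April 2015 ends with Monday Apr 27 2015.
May 2015 ends with Monday May 25 2015.
Last Monday of June 2015: Jun 29 2015.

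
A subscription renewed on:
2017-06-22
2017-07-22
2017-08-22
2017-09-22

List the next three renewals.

2017-10-22, 2017-11-22, 2017-12-22

Gaps: 30, 31, 31 days — not constant. Every event is on the 22nd of the month.
Pattern: the 22nd of each month.
Next: October 2017 → 2017-10-22.
November 2017: 2017-11-22.
Next: December 2017 → 2017-12-22.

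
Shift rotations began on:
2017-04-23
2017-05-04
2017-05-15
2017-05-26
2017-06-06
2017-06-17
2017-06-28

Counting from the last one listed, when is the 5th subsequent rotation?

2017-08-22

The spacing is 11, 11, 11, 11, 11, 11 days — always 11 days.
2017-06-28 + 11 days = 2017-07-09.
2017-07-09 + 11 days = 2017-07-20.
2017-07-20 + 11 days = 2017-07-31.
2017-07-31 + 11 days = 2017-08-11.
2017-08-11 + 11 days = 2017-08-22.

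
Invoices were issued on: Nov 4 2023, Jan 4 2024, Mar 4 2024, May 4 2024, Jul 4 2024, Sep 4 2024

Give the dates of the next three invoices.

Nov 4 2024, Jan 4 2025, Mar 4 2025

Gaps: 61, 60, 61, 61, 62 days — not constant. Every event is on the 4th of the month.
Pattern: the 4th of every 2 months.
November 2024: Nov 4 2024.
January 2025: Jan 4 2025.
March 2025: Mar 4 2025.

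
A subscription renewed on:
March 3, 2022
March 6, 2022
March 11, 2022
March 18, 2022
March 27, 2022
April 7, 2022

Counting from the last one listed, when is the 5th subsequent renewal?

July 1, 2022

Gaps: 3, 5, 7, 9, 11 days — each gap is 2 larger than the previous one.
Next gap: 13 days. April 7, 2022 + 13 days = April 20, 2022.
Next gap: 15 days. April 20, 2022 + 15 days = May 5, 2022.
Next gap: 17 days. May 5, 2022 + 17 days = May 22, 2022.
Next gap: 19 days. May 22, 2022 + 19 days = June 10, 2022.
Next gap: 21 days. June 10, 2022 + 21 days = July 1, 2022.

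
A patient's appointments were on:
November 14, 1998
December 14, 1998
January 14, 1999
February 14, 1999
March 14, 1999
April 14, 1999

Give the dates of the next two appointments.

Each date is the 14th; the gaps (30, 31, 31, 28, 31) track the month lengths.
The rule is the 14th of each month.
Next: May 1999 → May 14, 1999.
Next: June 1999 → June 14, 1999.

May 14, 1999; June 14, 1999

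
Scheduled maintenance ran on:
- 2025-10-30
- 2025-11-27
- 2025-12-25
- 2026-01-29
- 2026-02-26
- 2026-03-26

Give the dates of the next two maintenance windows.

All Thursdays; the gaps (28, 28, 35, 28, 28) vary with month length.
This is the last Thursday of each month.
Last Thursday of April 2026: 2026-04-30.
May 2026 ends with Thursday 2026-05-28.

2026-04-30, 2026-05-28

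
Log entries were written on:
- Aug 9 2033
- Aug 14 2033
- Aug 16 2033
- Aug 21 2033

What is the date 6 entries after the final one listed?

Sep 11 2033

Every event lands on a Tuesday or Sunday (gaps cycle 5, 2, 5).
So the schedule is: every Tuesday and Sunday.
The following Tuesday is Aug 23 2033.
The following Sunday is Aug 28 2033.
Next Tuesday: Aug 30 2033.
The following Sunday is Sep 4 2033.
The following Tuesday is Sep 6 2033.
Next Sunday: Sep 11 2033.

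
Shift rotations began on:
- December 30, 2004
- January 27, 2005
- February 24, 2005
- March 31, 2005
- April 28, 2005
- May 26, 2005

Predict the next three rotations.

All Thursdays; the gaps (28, 28, 35, 28, 28) vary with month length.
This is the last Thursday of each month.
June 2005 ends with Thursday June 30, 2005.
July 2005 ends with Thursday July 28, 2005.
Last Thursday of August 2005: August 25, 2005.

June 30, 2005; July 28, 2005; August 25, 2005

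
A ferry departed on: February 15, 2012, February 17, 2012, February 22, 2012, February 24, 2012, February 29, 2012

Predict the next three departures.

March 2, 2012; March 7, 2012; March 9, 2012

Every event lands on a Wednesday or Friday (gaps cycle 2, 5, 2, 5).
So the schedule is: every Wednesday and Friday.
Next Friday: March 2, 2012.
The following Wednesday is March 7, 2012.
The following Friday is March 9, 2012.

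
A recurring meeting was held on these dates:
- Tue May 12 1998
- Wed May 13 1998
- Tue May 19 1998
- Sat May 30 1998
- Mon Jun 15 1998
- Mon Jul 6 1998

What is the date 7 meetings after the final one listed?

The spacing grows by 5 each time: 1, 6, 11, 16, 21 days.
Next gap: 26 days. Mon Jul 6 1998 + 26 days = Sat Aug 1 1998.
Next gap: 31 days. Sat Aug 1 1998 + 31 days = Tue Sep 1 1998.
Next gap: 36 days. Tue Sep 1 1998 + 36 days = Wed Oct 7 1998.
Next gap: 41 days. Wed Oct 7 1998 + 41 days = Tue Nov 17 1998.
Next gap: 46 days. Tue Nov 17 1998 + 46 days = Sat Jan 2 1999.
Next gap: 51 days. Sat Jan 2 1999 + 51 days = Mon Feb 22 1999.
Next gap: 56 days. Mon Feb 22 1999 + 56 days = Mon Apr 19 1999.

Mon Apr 19 1999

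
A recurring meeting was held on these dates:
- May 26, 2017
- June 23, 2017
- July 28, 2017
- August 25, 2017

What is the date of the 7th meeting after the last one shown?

March 23, 2018

These are Fridays at 28- or 35-day spacing (28, 35, 28).
The pattern: 4th Friday of the month.
4th Friday of September 2017: September 22, 2017.
October 2017 — 4th Friday is October 27, 2017.
4th Friday of November 2017: November 24, 2017.
4th Friday of December 2017: December 22, 2017.
4th Friday of January 2018: January 26, 2018.
February 2018 — 4th Friday is February 23, 2018.
March 2018 — 4th Friday is March 23, 2018.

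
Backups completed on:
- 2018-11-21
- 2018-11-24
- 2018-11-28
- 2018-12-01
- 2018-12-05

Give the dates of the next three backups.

The gap pattern 3, 4, 3, 4 repeats every 2 events.
These are the Wednesdays and Saturdays of each week.
The following Saturday is 2018-12-08.
Next Wednesday: 2018-12-12.
The following Saturday is 2018-12-15.

2018-12-08, 2018-12-12, 2018-12-15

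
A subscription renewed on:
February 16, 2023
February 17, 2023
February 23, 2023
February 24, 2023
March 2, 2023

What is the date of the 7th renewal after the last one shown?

March 24, 2023

Every event lands on a Thursday or Friday (gaps cycle 1, 6, 1, 6).
So the schedule is: every Thursday and Friday.
The following Friday is March 3, 2023.
The following Thursday is March 9, 2023.
The following Friday is March 10, 2023.
Next Thursday: March 16, 2023.
The following Friday is March 17, 2023.
Next Thursday: March 23, 2023.
The following Friday is March 24, 2023.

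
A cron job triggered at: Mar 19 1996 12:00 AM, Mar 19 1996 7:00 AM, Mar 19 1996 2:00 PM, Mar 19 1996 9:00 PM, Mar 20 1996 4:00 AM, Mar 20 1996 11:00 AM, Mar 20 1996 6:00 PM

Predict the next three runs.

The interval is a steady 7 hours (7, 7, 7, 7, 7, 7).
Mar 20 1996 6:00 PM + 7 h = Mar 21 1996 1:00 AM.
Mar 21 1996 1:00 AM + 7 h = Mar 21 1996 8:00 AM.
Mar 21 1996 8:00 AM + 7 h = Mar 21 1996 3:00 PM.

Mar 21 1996 1:00 AM, Mar 21 1996 8:00 AM, Mar 21 1996 3:00 PM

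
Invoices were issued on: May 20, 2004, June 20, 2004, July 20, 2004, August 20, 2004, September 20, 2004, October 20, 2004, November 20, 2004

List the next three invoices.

Gaps: 31, 30, 31, 31, 30, 31 days — not constant. Every event is on the 20th of the month.
Pattern: the 20th of each month.
December 2004: December 20, 2004.
Next: January 2005 → January 20, 2005.
February 2005: February 20, 2005.

December 20, 2004; January 20, 2005; February 20, 2005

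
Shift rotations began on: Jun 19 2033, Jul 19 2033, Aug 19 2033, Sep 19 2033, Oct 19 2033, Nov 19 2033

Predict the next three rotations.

Each date is the 19th; the gaps (30, 31, 31, 30, 31) track the month lengths.
The rule is the 19th of each month.
December 2033: Dec 19 2033.
Next: January 2034 → Jan 19 2034.
Next: February 2034 → Feb 19 2034.

Dec 19 2033, Jan 19 2034, Feb 19 2034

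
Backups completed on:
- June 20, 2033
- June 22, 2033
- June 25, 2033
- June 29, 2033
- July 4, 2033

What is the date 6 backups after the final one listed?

Gaps: 2, 3, 4, 5 days — each gap is 1 larger than the previous one.
Next gap: 6 days. July 4, 2033 + 6 days = July 10, 2033.
Next gap: 7 days. July 10, 2033 + 7 days = July 17, 2033.
Next gap: 8 days. July 17, 2033 + 8 days = July 25, 2033.
Next gap: 9 days. July 25, 2033 + 9 days = August 3, 2033.
Next gap: 10 days. August 3, 2033 + 10 days = August 13, 2033.
Next gap: 11 days. August 13, 2033 + 11 days = August 24, 2033.

August 24, 2033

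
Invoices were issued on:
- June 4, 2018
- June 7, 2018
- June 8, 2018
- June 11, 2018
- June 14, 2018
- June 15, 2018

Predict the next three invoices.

June 18, 2018; June 21, 2018; June 22, 2018

The gap pattern 3, 1, 3, 3, 1 repeats every 3 events.
These are the Mondays, Thursdays and Fridays of each week.
Next Monday: June 18, 2018.
The following Thursday is June 21, 2018.
The following Friday is June 22, 2018.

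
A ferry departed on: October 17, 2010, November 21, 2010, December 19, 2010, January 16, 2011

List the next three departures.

February 20, 2011; March 20, 2011; April 17, 2011

These are Sundays at 28- or 35-day spacing (35, 28, 28).
The pattern: 3rd Sunday of the month.
February 2011 — 3rd Sunday is February 20, 2011.
3rd Sunday of March 2011: March 20, 2011.
April 2011 — 3rd Sunday is April 17, 2011.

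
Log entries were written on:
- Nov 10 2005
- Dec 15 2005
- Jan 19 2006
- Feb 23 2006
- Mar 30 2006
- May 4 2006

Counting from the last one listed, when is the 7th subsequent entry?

The spacing is 35, 35, 35, 35, 35 days — always 35 days.
May 4 2006 + 35 days = Jun 8 2006.
Jun 8 2006 + 35 days = Jul 13 2006.
Jul 13 2006 + 35 days = Aug 17 2006.
Aug 17 2006 + 35 days = Sep 21 2006.
Sep 21 2006 + 35 days = Oct 26 2006.
Oct 26 2006 + 35 days = Nov 30 2006.
Nov 30 2006 + 35 days = Jan 4 2007.

Jan 4 2007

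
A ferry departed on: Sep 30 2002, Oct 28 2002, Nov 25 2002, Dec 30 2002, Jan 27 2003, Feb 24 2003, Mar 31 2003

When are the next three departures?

Apr 28 2003, May 26 2003, Jun 30 2003

Every date is a Monday; gaps 28, 28, 35, 28, 28, 35 days.
Each is the last Monday of its month (at least one falls on the 29th or later, ruling out '4th Monday').
Last Monday of April 2003: Apr 28 2003.
May 2003 ends with Monday May 26 2003.
Last Monday of June 2003: Jun 30 2003.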